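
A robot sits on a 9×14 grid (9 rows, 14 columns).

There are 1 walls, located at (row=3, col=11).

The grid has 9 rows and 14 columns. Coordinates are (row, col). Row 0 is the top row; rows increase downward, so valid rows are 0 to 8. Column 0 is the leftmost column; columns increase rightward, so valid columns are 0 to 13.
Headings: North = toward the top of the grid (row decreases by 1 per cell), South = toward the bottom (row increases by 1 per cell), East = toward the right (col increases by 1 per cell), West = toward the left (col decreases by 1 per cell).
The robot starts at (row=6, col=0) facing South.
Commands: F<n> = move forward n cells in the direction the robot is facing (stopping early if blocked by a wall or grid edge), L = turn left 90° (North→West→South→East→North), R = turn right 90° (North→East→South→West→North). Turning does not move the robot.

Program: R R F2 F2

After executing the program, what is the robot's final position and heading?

Answer: Final position: (row=2, col=0), facing North

Derivation:
Start: (row=6, col=0), facing South
  R: turn right, now facing West
  R: turn right, now facing North
  F2: move forward 2, now at (row=4, col=0)
  F2: move forward 2, now at (row=2, col=0)
Final: (row=2, col=0), facing North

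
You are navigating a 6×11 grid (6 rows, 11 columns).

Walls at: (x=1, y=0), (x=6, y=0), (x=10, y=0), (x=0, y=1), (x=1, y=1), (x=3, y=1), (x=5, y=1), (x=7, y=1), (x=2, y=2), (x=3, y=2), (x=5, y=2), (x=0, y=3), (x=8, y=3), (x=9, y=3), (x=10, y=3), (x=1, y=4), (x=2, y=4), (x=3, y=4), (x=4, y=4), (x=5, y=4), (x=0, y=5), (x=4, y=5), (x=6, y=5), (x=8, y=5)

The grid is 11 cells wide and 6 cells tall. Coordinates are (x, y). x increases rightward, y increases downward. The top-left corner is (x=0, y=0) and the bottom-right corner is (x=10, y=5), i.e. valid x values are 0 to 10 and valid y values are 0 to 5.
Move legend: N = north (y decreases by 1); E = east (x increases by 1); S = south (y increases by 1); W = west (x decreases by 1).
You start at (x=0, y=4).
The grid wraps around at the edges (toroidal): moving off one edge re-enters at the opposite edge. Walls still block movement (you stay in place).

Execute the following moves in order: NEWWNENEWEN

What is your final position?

Answer: Final position: (x=0, y=4)

Derivation:
Start: (x=0, y=4)
  N (north): blocked, stay at (x=0, y=4)
  E (east): blocked, stay at (x=0, y=4)
  W (west): (x=0, y=4) -> (x=10, y=4)
  W (west): (x=10, y=4) -> (x=9, y=4)
  N (north): blocked, stay at (x=9, y=4)
  E (east): (x=9, y=4) -> (x=10, y=4)
  N (north): blocked, stay at (x=10, y=4)
  E (east): (x=10, y=4) -> (x=0, y=4)
  W (west): (x=0, y=4) -> (x=10, y=4)
  E (east): (x=10, y=4) -> (x=0, y=4)
  N (north): blocked, stay at (x=0, y=4)
Final: (x=0, y=4)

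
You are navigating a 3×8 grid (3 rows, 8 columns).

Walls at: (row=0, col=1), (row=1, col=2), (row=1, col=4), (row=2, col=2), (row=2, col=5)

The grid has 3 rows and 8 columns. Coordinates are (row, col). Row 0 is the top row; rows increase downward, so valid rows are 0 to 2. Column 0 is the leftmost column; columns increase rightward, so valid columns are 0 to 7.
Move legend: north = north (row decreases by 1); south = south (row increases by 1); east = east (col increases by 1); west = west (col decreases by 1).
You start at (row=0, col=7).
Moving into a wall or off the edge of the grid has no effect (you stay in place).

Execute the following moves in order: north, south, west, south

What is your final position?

Answer: Final position: (row=2, col=6)

Derivation:
Start: (row=0, col=7)
  north (north): blocked, stay at (row=0, col=7)
  south (south): (row=0, col=7) -> (row=1, col=7)
  west (west): (row=1, col=7) -> (row=1, col=6)
  south (south): (row=1, col=6) -> (row=2, col=6)
Final: (row=2, col=6)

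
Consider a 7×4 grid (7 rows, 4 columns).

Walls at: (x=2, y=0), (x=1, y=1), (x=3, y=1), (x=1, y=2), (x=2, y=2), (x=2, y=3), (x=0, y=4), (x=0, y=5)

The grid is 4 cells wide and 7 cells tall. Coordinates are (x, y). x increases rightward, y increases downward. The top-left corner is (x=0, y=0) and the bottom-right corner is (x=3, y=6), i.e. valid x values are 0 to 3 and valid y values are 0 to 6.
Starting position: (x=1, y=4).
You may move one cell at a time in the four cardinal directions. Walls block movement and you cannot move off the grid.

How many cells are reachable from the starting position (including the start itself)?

Answer: Reachable cells: 18

Derivation:
BFS flood-fill from (x=1, y=4):
  Distance 0: (x=1, y=4)
  Distance 1: (x=1, y=3), (x=2, y=4), (x=1, y=5)
  Distance 2: (x=0, y=3), (x=3, y=4), (x=2, y=5), (x=1, y=6)
  Distance 3: (x=0, y=2), (x=3, y=3), (x=3, y=5), (x=0, y=6), (x=2, y=6)
  Distance 4: (x=0, y=1), (x=3, y=2), (x=3, y=6)
  Distance 5: (x=0, y=0)
  Distance 6: (x=1, y=0)
Total reachable: 18 (grid has 20 open cells total)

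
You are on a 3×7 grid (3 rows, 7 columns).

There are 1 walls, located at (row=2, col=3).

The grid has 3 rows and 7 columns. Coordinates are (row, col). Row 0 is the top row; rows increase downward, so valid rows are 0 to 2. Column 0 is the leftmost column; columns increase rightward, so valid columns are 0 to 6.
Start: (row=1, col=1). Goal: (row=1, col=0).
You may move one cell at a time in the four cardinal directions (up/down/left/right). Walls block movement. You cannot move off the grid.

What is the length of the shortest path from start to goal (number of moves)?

Answer: Shortest path length: 1

Derivation:
BFS from (row=1, col=1) until reaching (row=1, col=0):
  Distance 0: (row=1, col=1)
  Distance 1: (row=0, col=1), (row=1, col=0), (row=1, col=2), (row=2, col=1)  <- goal reached here
One shortest path (1 moves): (row=1, col=1) -> (row=1, col=0)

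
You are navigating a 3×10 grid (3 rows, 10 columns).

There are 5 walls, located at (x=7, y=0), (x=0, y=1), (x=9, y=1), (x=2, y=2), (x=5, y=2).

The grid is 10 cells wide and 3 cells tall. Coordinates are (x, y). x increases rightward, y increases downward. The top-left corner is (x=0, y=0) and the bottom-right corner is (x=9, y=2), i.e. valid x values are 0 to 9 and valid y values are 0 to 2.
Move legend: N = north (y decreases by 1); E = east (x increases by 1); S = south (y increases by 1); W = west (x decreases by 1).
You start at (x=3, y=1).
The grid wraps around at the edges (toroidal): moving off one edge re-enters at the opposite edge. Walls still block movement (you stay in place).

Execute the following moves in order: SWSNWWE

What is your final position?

Answer: Final position: (x=4, y=2)

Derivation:
Start: (x=3, y=1)
  S (south): (x=3, y=1) -> (x=3, y=2)
  W (west): blocked, stay at (x=3, y=2)
  S (south): (x=3, y=2) -> (x=3, y=0)
  N (north): (x=3, y=0) -> (x=3, y=2)
  W (west): blocked, stay at (x=3, y=2)
  W (west): blocked, stay at (x=3, y=2)
  E (east): (x=3, y=2) -> (x=4, y=2)
Final: (x=4, y=2)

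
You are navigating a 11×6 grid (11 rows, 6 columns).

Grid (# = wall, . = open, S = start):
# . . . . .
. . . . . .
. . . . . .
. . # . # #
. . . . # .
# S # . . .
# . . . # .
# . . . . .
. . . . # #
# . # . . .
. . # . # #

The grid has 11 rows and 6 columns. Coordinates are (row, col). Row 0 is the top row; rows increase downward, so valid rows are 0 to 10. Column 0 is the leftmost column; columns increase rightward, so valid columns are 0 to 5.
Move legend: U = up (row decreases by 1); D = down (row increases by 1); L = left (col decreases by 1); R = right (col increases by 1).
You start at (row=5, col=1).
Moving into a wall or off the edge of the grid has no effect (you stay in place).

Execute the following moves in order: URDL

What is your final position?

Answer: Final position: (row=4, col=1)

Derivation:
Start: (row=5, col=1)
  U (up): (row=5, col=1) -> (row=4, col=1)
  R (right): (row=4, col=1) -> (row=4, col=2)
  D (down): blocked, stay at (row=4, col=2)
  L (left): (row=4, col=2) -> (row=4, col=1)
Final: (row=4, col=1)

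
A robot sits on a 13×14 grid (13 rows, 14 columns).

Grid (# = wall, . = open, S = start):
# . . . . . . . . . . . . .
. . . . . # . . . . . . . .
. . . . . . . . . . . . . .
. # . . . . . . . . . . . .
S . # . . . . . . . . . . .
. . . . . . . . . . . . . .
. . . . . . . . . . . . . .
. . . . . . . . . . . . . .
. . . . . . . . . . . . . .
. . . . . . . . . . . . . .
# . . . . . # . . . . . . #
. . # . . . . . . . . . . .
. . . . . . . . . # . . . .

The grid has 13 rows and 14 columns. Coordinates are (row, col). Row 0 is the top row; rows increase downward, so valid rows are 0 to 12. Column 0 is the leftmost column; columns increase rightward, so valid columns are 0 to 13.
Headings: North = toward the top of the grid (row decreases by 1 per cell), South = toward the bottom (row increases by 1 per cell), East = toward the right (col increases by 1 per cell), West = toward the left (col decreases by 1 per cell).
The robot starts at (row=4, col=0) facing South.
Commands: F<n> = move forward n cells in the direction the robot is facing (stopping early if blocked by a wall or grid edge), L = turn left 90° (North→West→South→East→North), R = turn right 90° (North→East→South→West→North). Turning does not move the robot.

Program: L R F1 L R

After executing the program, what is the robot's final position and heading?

Start: (row=4, col=0), facing South
  L: turn left, now facing East
  R: turn right, now facing South
  F1: move forward 1, now at (row=5, col=0)
  L: turn left, now facing East
  R: turn right, now facing South
Final: (row=5, col=0), facing South

Answer: Final position: (row=5, col=0), facing South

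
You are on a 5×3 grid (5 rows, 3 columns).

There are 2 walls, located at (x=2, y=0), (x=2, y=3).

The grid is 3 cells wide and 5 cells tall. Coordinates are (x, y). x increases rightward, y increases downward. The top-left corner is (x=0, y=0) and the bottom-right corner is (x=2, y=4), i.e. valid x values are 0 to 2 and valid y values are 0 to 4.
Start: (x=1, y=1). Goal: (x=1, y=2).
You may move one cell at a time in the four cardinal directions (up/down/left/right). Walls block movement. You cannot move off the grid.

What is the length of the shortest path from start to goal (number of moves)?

Answer: Shortest path length: 1

Derivation:
BFS from (x=1, y=1) until reaching (x=1, y=2):
  Distance 0: (x=1, y=1)
  Distance 1: (x=1, y=0), (x=0, y=1), (x=2, y=1), (x=1, y=2)  <- goal reached here
One shortest path (1 moves): (x=1, y=1) -> (x=1, y=2)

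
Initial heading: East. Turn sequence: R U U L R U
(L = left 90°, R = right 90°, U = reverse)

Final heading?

Start: East
  R (right (90° clockwise)) -> South
  U (U-turn (180°)) -> North
  U (U-turn (180°)) -> South
  L (left (90° counter-clockwise)) -> East
  R (right (90° clockwise)) -> South
  U (U-turn (180°)) -> North
Final: North

Answer: Final heading: North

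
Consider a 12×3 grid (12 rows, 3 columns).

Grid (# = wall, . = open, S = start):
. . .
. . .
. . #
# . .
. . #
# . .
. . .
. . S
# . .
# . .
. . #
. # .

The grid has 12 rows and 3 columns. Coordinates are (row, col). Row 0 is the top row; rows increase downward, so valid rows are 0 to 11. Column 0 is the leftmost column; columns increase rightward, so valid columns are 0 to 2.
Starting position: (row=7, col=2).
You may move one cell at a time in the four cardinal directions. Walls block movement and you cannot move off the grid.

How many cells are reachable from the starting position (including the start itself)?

Answer: Reachable cells: 27

Derivation:
BFS flood-fill from (row=7, col=2):
  Distance 0: (row=7, col=2)
  Distance 1: (row=6, col=2), (row=7, col=1), (row=8, col=2)
  Distance 2: (row=5, col=2), (row=6, col=1), (row=7, col=0), (row=8, col=1), (row=9, col=2)
  Distance 3: (row=5, col=1), (row=6, col=0), (row=9, col=1)
  Distance 4: (row=4, col=1), (row=10, col=1)
  Distance 5: (row=3, col=1), (row=4, col=0), (row=10, col=0)
  Distance 6: (row=2, col=1), (row=3, col=2), (row=11, col=0)
  Distance 7: (row=1, col=1), (row=2, col=0)
  Distance 8: (row=0, col=1), (row=1, col=0), (row=1, col=2)
  Distance 9: (row=0, col=0), (row=0, col=2)
Total reachable: 27 (grid has 28 open cells total)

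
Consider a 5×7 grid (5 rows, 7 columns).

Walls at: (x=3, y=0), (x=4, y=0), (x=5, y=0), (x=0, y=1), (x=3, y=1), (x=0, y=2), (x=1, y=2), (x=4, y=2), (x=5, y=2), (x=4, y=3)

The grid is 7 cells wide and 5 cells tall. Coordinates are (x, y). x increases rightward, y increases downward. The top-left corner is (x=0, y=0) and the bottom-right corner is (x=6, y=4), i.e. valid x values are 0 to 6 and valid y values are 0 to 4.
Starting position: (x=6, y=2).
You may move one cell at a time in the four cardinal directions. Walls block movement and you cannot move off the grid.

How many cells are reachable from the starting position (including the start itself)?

BFS flood-fill from (x=6, y=2):
  Distance 0: (x=6, y=2)
  Distance 1: (x=6, y=1), (x=6, y=3)
  Distance 2: (x=6, y=0), (x=5, y=1), (x=5, y=3), (x=6, y=4)
  Distance 3: (x=4, y=1), (x=5, y=4)
  Distance 4: (x=4, y=4)
  Distance 5: (x=3, y=4)
  Distance 6: (x=3, y=3), (x=2, y=4)
  Distance 7: (x=3, y=2), (x=2, y=3), (x=1, y=4)
  Distance 8: (x=2, y=2), (x=1, y=3), (x=0, y=4)
  Distance 9: (x=2, y=1), (x=0, y=3)
  Distance 10: (x=2, y=0), (x=1, y=1)
  Distance 11: (x=1, y=0)
  Distance 12: (x=0, y=0)
Total reachable: 25 (grid has 25 open cells total)

Answer: Reachable cells: 25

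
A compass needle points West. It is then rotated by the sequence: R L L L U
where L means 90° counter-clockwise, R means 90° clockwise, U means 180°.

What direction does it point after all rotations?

Answer: Final heading: West

Derivation:
Start: West
  R (right (90° clockwise)) -> North
  L (left (90° counter-clockwise)) -> West
  L (left (90° counter-clockwise)) -> South
  L (left (90° counter-clockwise)) -> East
  U (U-turn (180°)) -> West
Final: West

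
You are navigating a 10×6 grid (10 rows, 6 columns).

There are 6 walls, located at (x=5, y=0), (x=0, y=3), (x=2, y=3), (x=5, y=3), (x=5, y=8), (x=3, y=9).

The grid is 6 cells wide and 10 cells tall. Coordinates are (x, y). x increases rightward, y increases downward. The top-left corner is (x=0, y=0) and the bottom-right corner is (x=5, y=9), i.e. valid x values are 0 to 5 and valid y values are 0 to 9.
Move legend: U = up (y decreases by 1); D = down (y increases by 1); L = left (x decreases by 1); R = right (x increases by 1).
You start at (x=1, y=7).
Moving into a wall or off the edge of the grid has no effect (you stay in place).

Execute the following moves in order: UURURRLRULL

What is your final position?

Start: (x=1, y=7)
  U (up): (x=1, y=7) -> (x=1, y=6)
  U (up): (x=1, y=6) -> (x=1, y=5)
  R (right): (x=1, y=5) -> (x=2, y=5)
  U (up): (x=2, y=5) -> (x=2, y=4)
  R (right): (x=2, y=4) -> (x=3, y=4)
  R (right): (x=3, y=4) -> (x=4, y=4)
  L (left): (x=4, y=4) -> (x=3, y=4)
  R (right): (x=3, y=4) -> (x=4, y=4)
  U (up): (x=4, y=4) -> (x=4, y=3)
  L (left): (x=4, y=3) -> (x=3, y=3)
  L (left): blocked, stay at (x=3, y=3)
Final: (x=3, y=3)

Answer: Final position: (x=3, y=3)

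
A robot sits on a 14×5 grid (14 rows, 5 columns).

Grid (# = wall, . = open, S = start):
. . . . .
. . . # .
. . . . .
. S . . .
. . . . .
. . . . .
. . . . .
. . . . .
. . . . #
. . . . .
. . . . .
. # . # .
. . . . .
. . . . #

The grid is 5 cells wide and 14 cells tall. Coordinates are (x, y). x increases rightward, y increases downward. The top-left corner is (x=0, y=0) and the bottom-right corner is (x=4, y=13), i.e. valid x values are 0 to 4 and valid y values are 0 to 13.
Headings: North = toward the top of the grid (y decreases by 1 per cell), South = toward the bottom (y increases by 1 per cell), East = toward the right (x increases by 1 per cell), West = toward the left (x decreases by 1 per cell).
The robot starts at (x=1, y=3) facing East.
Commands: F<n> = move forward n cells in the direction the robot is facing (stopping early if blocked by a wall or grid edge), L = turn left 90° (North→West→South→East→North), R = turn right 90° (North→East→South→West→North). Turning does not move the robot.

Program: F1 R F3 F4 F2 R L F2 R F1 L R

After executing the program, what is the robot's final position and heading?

Start: (x=1, y=3), facing East
  F1: move forward 1, now at (x=2, y=3)
  R: turn right, now facing South
  F3: move forward 3, now at (x=2, y=6)
  F4: move forward 4, now at (x=2, y=10)
  F2: move forward 2, now at (x=2, y=12)
  R: turn right, now facing West
  L: turn left, now facing South
  F2: move forward 1/2 (blocked), now at (x=2, y=13)
  R: turn right, now facing West
  F1: move forward 1, now at (x=1, y=13)
  L: turn left, now facing South
  R: turn right, now facing West
Final: (x=1, y=13), facing West

Answer: Final position: (x=1, y=13), facing West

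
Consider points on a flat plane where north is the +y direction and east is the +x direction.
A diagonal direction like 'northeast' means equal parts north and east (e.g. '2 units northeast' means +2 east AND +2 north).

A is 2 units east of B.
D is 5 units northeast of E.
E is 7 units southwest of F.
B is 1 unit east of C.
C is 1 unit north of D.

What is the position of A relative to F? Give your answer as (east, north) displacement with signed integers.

Answer: A is at (east=1, north=-1) relative to F.

Derivation:
Place F at the origin (east=0, north=0).
  E is 7 units southwest of F: delta (east=-7, north=-7); E at (east=-7, north=-7).
  D is 5 units northeast of E: delta (east=+5, north=+5); D at (east=-2, north=-2).
  C is 1 unit north of D: delta (east=+0, north=+1); C at (east=-2, north=-1).
  B is 1 unit east of C: delta (east=+1, north=+0); B at (east=-1, north=-1).
  A is 2 units east of B: delta (east=+2, north=+0); A at (east=1, north=-1).
Therefore A relative to F: (east=1, north=-1).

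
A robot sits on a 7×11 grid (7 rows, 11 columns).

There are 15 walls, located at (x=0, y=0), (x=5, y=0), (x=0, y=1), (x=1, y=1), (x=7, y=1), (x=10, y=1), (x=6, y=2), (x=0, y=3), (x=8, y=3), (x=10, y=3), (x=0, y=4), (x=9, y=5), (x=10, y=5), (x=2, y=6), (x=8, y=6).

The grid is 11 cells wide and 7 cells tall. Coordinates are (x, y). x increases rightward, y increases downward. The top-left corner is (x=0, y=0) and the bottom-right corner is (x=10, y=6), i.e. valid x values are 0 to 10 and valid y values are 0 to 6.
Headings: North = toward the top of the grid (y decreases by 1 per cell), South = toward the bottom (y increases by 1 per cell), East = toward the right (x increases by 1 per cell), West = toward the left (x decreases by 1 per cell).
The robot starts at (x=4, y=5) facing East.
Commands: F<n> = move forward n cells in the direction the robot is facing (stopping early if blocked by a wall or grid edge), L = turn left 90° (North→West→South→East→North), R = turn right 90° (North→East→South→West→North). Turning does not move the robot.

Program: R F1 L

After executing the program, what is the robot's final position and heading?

Start: (x=4, y=5), facing East
  R: turn right, now facing South
  F1: move forward 1, now at (x=4, y=6)
  L: turn left, now facing East
Final: (x=4, y=6), facing East

Answer: Final position: (x=4, y=6), facing East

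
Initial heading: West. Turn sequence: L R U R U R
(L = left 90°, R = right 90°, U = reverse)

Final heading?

Answer: Final heading: East

Derivation:
Start: West
  L (left (90° counter-clockwise)) -> South
  R (right (90° clockwise)) -> West
  U (U-turn (180°)) -> East
  R (right (90° clockwise)) -> South
  U (U-turn (180°)) -> North
  R (right (90° clockwise)) -> East
Final: East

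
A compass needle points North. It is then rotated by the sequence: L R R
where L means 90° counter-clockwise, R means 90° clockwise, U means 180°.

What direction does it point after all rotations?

Answer: Final heading: East

Derivation:
Start: North
  L (left (90° counter-clockwise)) -> West
  R (right (90° clockwise)) -> North
  R (right (90° clockwise)) -> East
Final: East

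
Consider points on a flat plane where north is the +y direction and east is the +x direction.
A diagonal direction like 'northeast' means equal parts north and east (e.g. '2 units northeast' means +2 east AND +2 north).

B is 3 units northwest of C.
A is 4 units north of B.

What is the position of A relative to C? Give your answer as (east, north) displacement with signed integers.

Place C at the origin (east=0, north=0).
  B is 3 units northwest of C: delta (east=-3, north=+3); B at (east=-3, north=3).
  A is 4 units north of B: delta (east=+0, north=+4); A at (east=-3, north=7).
Therefore A relative to C: (east=-3, north=7).

Answer: A is at (east=-3, north=7) relative to C.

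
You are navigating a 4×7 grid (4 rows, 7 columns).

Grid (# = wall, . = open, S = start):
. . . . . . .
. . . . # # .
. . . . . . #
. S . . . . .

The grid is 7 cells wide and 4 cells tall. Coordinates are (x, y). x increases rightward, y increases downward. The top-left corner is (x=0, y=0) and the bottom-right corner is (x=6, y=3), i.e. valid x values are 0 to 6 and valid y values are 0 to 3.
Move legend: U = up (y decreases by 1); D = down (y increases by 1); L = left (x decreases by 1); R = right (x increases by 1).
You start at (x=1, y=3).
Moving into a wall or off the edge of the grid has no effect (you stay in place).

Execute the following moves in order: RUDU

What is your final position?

Start: (x=1, y=3)
  R (right): (x=1, y=3) -> (x=2, y=3)
  U (up): (x=2, y=3) -> (x=2, y=2)
  D (down): (x=2, y=2) -> (x=2, y=3)
  U (up): (x=2, y=3) -> (x=2, y=2)
Final: (x=2, y=2)

Answer: Final position: (x=2, y=2)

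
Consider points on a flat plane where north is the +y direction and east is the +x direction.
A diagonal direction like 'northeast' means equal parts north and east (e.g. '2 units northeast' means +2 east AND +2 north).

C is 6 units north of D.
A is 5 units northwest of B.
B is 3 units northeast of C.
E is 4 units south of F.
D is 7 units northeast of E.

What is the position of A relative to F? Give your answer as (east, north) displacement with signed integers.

Place F at the origin (east=0, north=0).
  E is 4 units south of F: delta (east=+0, north=-4); E at (east=0, north=-4).
  D is 7 units northeast of E: delta (east=+7, north=+7); D at (east=7, north=3).
  C is 6 units north of D: delta (east=+0, north=+6); C at (east=7, north=9).
  B is 3 units northeast of C: delta (east=+3, north=+3); B at (east=10, north=12).
  A is 5 units northwest of B: delta (east=-5, north=+5); A at (east=5, north=17).
Therefore A relative to F: (east=5, north=17).

Answer: A is at (east=5, north=17) relative to F.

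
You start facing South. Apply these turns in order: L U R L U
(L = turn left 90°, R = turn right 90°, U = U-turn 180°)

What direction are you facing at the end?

Start: South
  L (left (90° counter-clockwise)) -> East
  U (U-turn (180°)) -> West
  R (right (90° clockwise)) -> North
  L (left (90° counter-clockwise)) -> West
  U (U-turn (180°)) -> East
Final: East

Answer: Final heading: East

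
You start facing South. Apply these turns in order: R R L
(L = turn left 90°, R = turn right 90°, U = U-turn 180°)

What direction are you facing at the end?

Answer: Final heading: West

Derivation:
Start: South
  R (right (90° clockwise)) -> West
  R (right (90° clockwise)) -> North
  L (left (90° counter-clockwise)) -> West
Final: West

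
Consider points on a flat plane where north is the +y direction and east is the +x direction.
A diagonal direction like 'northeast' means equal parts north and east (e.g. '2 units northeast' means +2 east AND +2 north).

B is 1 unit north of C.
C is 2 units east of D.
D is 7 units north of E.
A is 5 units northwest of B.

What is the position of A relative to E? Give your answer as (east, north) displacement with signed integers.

Place E at the origin (east=0, north=0).
  D is 7 units north of E: delta (east=+0, north=+7); D at (east=0, north=7).
  C is 2 units east of D: delta (east=+2, north=+0); C at (east=2, north=7).
  B is 1 unit north of C: delta (east=+0, north=+1); B at (east=2, north=8).
  A is 5 units northwest of B: delta (east=-5, north=+5); A at (east=-3, north=13).
Therefore A relative to E: (east=-3, north=13).

Answer: A is at (east=-3, north=13) relative to E.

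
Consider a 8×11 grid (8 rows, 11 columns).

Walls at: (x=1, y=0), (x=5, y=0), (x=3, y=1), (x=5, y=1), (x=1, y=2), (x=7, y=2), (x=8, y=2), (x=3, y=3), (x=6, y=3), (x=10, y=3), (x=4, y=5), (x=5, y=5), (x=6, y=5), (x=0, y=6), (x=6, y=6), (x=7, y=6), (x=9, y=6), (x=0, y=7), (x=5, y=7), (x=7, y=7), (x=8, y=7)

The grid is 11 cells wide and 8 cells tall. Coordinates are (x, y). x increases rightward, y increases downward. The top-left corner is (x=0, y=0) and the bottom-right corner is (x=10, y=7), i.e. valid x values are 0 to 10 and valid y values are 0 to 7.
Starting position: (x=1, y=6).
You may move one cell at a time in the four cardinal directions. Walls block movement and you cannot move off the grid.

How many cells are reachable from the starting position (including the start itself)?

BFS flood-fill from (x=1, y=6):
  Distance 0: (x=1, y=6)
  Distance 1: (x=1, y=5), (x=2, y=6), (x=1, y=7)
  Distance 2: (x=1, y=4), (x=0, y=5), (x=2, y=5), (x=3, y=6), (x=2, y=7)
  Distance 3: (x=1, y=3), (x=0, y=4), (x=2, y=4), (x=3, y=5), (x=4, y=6), (x=3, y=7)
  Distance 4: (x=0, y=3), (x=2, y=3), (x=3, y=4), (x=5, y=6), (x=4, y=7)
  Distance 5: (x=0, y=2), (x=2, y=2), (x=4, y=4)
  Distance 6: (x=0, y=1), (x=2, y=1), (x=3, y=2), (x=4, y=3), (x=5, y=4)
  Distance 7: (x=0, y=0), (x=2, y=0), (x=1, y=1), (x=4, y=2), (x=5, y=3), (x=6, y=4)
  Distance 8: (x=3, y=0), (x=4, y=1), (x=5, y=2), (x=7, y=4)
  Distance 9: (x=4, y=0), (x=6, y=2), (x=7, y=3), (x=8, y=4), (x=7, y=5)
  Distance 10: (x=6, y=1), (x=8, y=3), (x=9, y=4), (x=8, y=5)
  Distance 11: (x=6, y=0), (x=7, y=1), (x=9, y=3), (x=10, y=4), (x=9, y=5), (x=8, y=6)
  Distance 12: (x=7, y=0), (x=8, y=1), (x=9, y=2), (x=10, y=5)
  Distance 13: (x=8, y=0), (x=9, y=1), (x=10, y=2), (x=10, y=6)
  Distance 14: (x=9, y=0), (x=10, y=1), (x=10, y=7)
  Distance 15: (x=10, y=0), (x=9, y=7)
Total reachable: 66 (grid has 67 open cells total)

Answer: Reachable cells: 66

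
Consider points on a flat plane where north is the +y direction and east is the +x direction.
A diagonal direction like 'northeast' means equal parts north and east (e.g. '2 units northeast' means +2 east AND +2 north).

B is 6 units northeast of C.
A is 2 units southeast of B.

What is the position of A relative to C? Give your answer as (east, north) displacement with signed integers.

Answer: A is at (east=8, north=4) relative to C.

Derivation:
Place C at the origin (east=0, north=0).
  B is 6 units northeast of C: delta (east=+6, north=+6); B at (east=6, north=6).
  A is 2 units southeast of B: delta (east=+2, north=-2); A at (east=8, north=4).
Therefore A relative to C: (east=8, north=4).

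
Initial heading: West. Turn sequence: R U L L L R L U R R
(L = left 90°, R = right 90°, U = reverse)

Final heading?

Answer: Final heading: West

Derivation:
Start: West
  R (right (90° clockwise)) -> North
  U (U-turn (180°)) -> South
  L (left (90° counter-clockwise)) -> East
  L (left (90° counter-clockwise)) -> North
  L (left (90° counter-clockwise)) -> West
  R (right (90° clockwise)) -> North
  L (left (90° counter-clockwise)) -> West
  U (U-turn (180°)) -> East
  R (right (90° clockwise)) -> South
  R (right (90° clockwise)) -> West
Final: West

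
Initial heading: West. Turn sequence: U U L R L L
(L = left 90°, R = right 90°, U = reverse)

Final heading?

Answer: Final heading: East

Derivation:
Start: West
  U (U-turn (180°)) -> East
  U (U-turn (180°)) -> West
  L (left (90° counter-clockwise)) -> South
  R (right (90° clockwise)) -> West
  L (left (90° counter-clockwise)) -> South
  L (left (90° counter-clockwise)) -> East
Final: East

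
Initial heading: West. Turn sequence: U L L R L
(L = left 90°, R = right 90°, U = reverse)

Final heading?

Start: West
  U (U-turn (180°)) -> East
  L (left (90° counter-clockwise)) -> North
  L (left (90° counter-clockwise)) -> West
  R (right (90° clockwise)) -> North
  L (left (90° counter-clockwise)) -> West
Final: West

Answer: Final heading: West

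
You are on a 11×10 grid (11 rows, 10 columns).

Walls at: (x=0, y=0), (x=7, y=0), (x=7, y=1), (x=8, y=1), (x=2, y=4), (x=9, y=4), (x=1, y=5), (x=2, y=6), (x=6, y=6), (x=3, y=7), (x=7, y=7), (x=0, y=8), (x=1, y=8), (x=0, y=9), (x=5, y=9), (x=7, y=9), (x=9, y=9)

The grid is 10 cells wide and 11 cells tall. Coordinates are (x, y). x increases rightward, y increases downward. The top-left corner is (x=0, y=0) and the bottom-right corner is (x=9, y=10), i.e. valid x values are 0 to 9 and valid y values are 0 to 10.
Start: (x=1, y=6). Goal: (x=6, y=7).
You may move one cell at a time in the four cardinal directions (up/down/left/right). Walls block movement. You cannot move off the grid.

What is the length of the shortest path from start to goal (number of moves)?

BFS from (x=1, y=6) until reaching (x=6, y=7):
  Distance 0: (x=1, y=6)
  Distance 1: (x=0, y=6), (x=1, y=7)
  Distance 2: (x=0, y=5), (x=0, y=7), (x=2, y=7)
  Distance 3: (x=0, y=4), (x=2, y=8)
  Distance 4: (x=0, y=3), (x=1, y=4), (x=3, y=8), (x=2, y=9)
  Distance 5: (x=0, y=2), (x=1, y=3), (x=4, y=8), (x=1, y=9), (x=3, y=9), (x=2, y=10)
  Distance 6: (x=0, y=1), (x=1, y=2), (x=2, y=3), (x=4, y=7), (x=5, y=8), (x=4, y=9), (x=1, y=10), (x=3, y=10)
  Distance 7: (x=1, y=1), (x=2, y=2), (x=3, y=3), (x=4, y=6), (x=5, y=7), (x=6, y=8), (x=0, y=10), (x=4, y=10)
  Distance 8: (x=1, y=0), (x=2, y=1), (x=3, y=2), (x=4, y=3), (x=3, y=4), (x=4, y=5), (x=3, y=6), (x=5, y=6), (x=6, y=7), (x=7, y=8), (x=6, y=9), (x=5, y=10)  <- goal reached here
One shortest path (8 moves): (x=1, y=6) -> (x=1, y=7) -> (x=2, y=7) -> (x=2, y=8) -> (x=3, y=8) -> (x=4, y=8) -> (x=5, y=8) -> (x=6, y=8) -> (x=6, y=7)

Answer: Shortest path length: 8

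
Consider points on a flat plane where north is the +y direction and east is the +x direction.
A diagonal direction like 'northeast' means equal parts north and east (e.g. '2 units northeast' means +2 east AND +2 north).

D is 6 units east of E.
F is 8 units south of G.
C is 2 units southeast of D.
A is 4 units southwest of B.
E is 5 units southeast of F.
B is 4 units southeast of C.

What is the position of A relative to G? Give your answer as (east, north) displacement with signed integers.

Place G at the origin (east=0, north=0).
  F is 8 units south of G: delta (east=+0, north=-8); F at (east=0, north=-8).
  E is 5 units southeast of F: delta (east=+5, north=-5); E at (east=5, north=-13).
  D is 6 units east of E: delta (east=+6, north=+0); D at (east=11, north=-13).
  C is 2 units southeast of D: delta (east=+2, north=-2); C at (east=13, north=-15).
  B is 4 units southeast of C: delta (east=+4, north=-4); B at (east=17, north=-19).
  A is 4 units southwest of B: delta (east=-4, north=-4); A at (east=13, north=-23).
Therefore A relative to G: (east=13, north=-23).

Answer: A is at (east=13, north=-23) relative to G.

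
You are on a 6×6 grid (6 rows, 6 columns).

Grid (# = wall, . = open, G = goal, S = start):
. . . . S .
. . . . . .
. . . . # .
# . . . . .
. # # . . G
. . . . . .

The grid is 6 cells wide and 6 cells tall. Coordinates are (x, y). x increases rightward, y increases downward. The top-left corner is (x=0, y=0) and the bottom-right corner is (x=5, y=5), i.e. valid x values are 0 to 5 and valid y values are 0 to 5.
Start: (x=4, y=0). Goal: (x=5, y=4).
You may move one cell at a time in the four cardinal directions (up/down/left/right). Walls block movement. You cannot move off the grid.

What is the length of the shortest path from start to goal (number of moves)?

BFS from (x=4, y=0) until reaching (x=5, y=4):
  Distance 0: (x=4, y=0)
  Distance 1: (x=3, y=0), (x=5, y=0), (x=4, y=1)
  Distance 2: (x=2, y=0), (x=3, y=1), (x=5, y=1)
  Distance 3: (x=1, y=0), (x=2, y=1), (x=3, y=2), (x=5, y=2)
  Distance 4: (x=0, y=0), (x=1, y=1), (x=2, y=2), (x=3, y=3), (x=5, y=3)
  Distance 5: (x=0, y=1), (x=1, y=2), (x=2, y=3), (x=4, y=3), (x=3, y=4), (x=5, y=4)  <- goal reached here
One shortest path (5 moves): (x=4, y=0) -> (x=5, y=0) -> (x=5, y=1) -> (x=5, y=2) -> (x=5, y=3) -> (x=5, y=4)

Answer: Shortest path length: 5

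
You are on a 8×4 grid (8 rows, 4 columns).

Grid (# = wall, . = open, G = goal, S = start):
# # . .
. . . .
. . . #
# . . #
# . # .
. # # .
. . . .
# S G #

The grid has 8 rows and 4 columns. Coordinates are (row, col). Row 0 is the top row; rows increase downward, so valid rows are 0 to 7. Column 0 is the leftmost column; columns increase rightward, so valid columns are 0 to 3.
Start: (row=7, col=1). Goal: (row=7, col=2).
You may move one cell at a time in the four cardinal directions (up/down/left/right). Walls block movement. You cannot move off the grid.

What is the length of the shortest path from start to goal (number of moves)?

BFS from (row=7, col=1) until reaching (row=7, col=2):
  Distance 0: (row=7, col=1)
  Distance 1: (row=6, col=1), (row=7, col=2)  <- goal reached here
One shortest path (1 moves): (row=7, col=1) -> (row=7, col=2)

Answer: Shortest path length: 1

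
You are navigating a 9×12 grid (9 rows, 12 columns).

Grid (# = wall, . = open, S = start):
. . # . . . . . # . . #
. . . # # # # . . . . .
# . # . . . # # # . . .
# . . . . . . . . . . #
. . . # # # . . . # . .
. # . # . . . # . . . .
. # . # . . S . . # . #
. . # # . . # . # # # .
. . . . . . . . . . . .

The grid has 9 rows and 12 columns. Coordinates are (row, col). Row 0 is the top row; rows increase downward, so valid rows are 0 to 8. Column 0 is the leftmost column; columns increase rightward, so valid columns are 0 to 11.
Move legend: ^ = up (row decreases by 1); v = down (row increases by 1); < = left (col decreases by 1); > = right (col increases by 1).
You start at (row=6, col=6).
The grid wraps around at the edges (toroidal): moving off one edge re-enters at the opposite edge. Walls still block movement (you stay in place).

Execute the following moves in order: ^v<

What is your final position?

Start: (row=6, col=6)
  ^ (up): (row=6, col=6) -> (row=5, col=6)
  v (down): (row=5, col=6) -> (row=6, col=6)
  < (left): (row=6, col=6) -> (row=6, col=5)
Final: (row=6, col=5)

Answer: Final position: (row=6, col=5)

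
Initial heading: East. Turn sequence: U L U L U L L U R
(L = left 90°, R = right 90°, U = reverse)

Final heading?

Answer: Final heading: South

Derivation:
Start: East
  U (U-turn (180°)) -> West
  L (left (90° counter-clockwise)) -> South
  U (U-turn (180°)) -> North
  L (left (90° counter-clockwise)) -> West
  U (U-turn (180°)) -> East
  L (left (90° counter-clockwise)) -> North
  L (left (90° counter-clockwise)) -> West
  U (U-turn (180°)) -> East
  R (right (90° clockwise)) -> South
Final: South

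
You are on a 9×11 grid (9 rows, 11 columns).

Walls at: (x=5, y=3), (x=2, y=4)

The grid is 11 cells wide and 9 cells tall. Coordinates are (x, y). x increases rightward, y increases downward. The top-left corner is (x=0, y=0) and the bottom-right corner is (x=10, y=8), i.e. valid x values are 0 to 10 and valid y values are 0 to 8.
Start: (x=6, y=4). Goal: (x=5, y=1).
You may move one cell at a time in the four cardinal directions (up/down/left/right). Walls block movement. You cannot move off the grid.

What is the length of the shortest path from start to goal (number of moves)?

Answer: Shortest path length: 4

Derivation:
BFS from (x=6, y=4) until reaching (x=5, y=1):
  Distance 0: (x=6, y=4)
  Distance 1: (x=6, y=3), (x=5, y=4), (x=7, y=4), (x=6, y=5)
  Distance 2: (x=6, y=2), (x=7, y=3), (x=4, y=4), (x=8, y=4), (x=5, y=5), (x=7, y=5), (x=6, y=6)
  Distance 3: (x=6, y=1), (x=5, y=2), (x=7, y=2), (x=4, y=3), (x=8, y=3), (x=3, y=4), (x=9, y=4), (x=4, y=5), (x=8, y=5), (x=5, y=6), (x=7, y=6), (x=6, y=7)
  Distance 4: (x=6, y=0), (x=5, y=1), (x=7, y=1), (x=4, y=2), (x=8, y=2), (x=3, y=3), (x=9, y=3), (x=10, y=4), (x=3, y=5), (x=9, y=5), (x=4, y=6), (x=8, y=6), (x=5, y=7), (x=7, y=7), (x=6, y=8)  <- goal reached here
One shortest path (4 moves): (x=6, y=4) -> (x=6, y=3) -> (x=6, y=2) -> (x=5, y=2) -> (x=5, y=1)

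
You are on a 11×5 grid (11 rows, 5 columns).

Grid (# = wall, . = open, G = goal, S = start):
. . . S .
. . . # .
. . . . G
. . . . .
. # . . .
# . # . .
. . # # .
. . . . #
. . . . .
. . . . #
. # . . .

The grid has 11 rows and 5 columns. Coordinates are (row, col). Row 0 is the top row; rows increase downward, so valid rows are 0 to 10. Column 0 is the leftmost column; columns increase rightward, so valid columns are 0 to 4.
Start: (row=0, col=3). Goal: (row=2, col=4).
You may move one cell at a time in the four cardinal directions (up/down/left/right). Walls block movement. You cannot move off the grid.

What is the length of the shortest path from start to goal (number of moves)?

Answer: Shortest path length: 3

Derivation:
BFS from (row=0, col=3) until reaching (row=2, col=4):
  Distance 0: (row=0, col=3)
  Distance 1: (row=0, col=2), (row=0, col=4)
  Distance 2: (row=0, col=1), (row=1, col=2), (row=1, col=4)
  Distance 3: (row=0, col=0), (row=1, col=1), (row=2, col=2), (row=2, col=4)  <- goal reached here
One shortest path (3 moves): (row=0, col=3) -> (row=0, col=4) -> (row=1, col=4) -> (row=2, col=4)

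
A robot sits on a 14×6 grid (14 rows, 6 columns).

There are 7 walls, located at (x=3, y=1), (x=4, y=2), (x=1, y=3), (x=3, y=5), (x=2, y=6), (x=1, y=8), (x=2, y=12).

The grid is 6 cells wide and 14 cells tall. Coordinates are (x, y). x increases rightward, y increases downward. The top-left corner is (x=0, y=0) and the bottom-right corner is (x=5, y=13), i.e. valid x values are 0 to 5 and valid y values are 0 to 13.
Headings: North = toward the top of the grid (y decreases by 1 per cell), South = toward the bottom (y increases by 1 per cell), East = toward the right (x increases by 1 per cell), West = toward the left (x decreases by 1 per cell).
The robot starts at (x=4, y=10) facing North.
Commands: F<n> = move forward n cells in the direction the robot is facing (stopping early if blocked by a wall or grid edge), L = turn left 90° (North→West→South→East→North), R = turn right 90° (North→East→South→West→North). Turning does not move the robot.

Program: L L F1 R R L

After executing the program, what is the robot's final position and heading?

Answer: Final position: (x=4, y=11), facing West

Derivation:
Start: (x=4, y=10), facing North
  L: turn left, now facing West
  L: turn left, now facing South
  F1: move forward 1, now at (x=4, y=11)
  R: turn right, now facing West
  R: turn right, now facing North
  L: turn left, now facing West
Final: (x=4, y=11), facing West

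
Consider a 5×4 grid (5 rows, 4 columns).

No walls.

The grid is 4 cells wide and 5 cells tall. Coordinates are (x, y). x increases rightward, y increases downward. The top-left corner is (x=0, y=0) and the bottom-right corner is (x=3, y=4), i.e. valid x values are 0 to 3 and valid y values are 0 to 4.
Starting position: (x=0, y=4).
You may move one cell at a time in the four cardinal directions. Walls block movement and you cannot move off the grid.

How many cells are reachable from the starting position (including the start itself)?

BFS flood-fill from (x=0, y=4):
  Distance 0: (x=0, y=4)
  Distance 1: (x=0, y=3), (x=1, y=4)
  Distance 2: (x=0, y=2), (x=1, y=3), (x=2, y=4)
  Distance 3: (x=0, y=1), (x=1, y=2), (x=2, y=3), (x=3, y=4)
  Distance 4: (x=0, y=0), (x=1, y=1), (x=2, y=2), (x=3, y=3)
  Distance 5: (x=1, y=0), (x=2, y=1), (x=3, y=2)
  Distance 6: (x=2, y=0), (x=3, y=1)
  Distance 7: (x=3, y=0)
Total reachable: 20 (grid has 20 open cells total)

Answer: Reachable cells: 20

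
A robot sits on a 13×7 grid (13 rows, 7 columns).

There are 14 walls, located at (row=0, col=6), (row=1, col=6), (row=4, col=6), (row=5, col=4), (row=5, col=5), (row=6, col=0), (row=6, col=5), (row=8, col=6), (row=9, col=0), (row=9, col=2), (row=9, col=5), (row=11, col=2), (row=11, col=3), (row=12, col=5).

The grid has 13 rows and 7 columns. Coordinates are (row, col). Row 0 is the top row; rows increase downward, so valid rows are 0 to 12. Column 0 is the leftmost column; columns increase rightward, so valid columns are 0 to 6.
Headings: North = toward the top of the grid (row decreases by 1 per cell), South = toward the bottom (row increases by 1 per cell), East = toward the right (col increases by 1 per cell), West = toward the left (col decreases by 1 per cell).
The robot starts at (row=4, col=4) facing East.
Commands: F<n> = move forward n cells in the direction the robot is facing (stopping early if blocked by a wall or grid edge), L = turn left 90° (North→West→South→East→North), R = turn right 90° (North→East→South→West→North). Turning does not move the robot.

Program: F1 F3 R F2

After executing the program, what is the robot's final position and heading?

Start: (row=4, col=4), facing East
  F1: move forward 1, now at (row=4, col=5)
  F3: move forward 0/3 (blocked), now at (row=4, col=5)
  R: turn right, now facing South
  F2: move forward 0/2 (blocked), now at (row=4, col=5)
Final: (row=4, col=5), facing South

Answer: Final position: (row=4, col=5), facing South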